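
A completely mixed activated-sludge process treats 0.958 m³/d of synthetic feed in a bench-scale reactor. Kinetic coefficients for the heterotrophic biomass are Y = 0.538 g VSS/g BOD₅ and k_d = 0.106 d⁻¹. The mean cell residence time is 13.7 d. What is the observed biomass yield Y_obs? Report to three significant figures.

Y_obs ≈ 0.219 g VSS/g BOD₅

Observed yield with endogenous decay: Y_obs = Y / (1 + k_d·θ_c) = 0.538 / (1 + 0.106 × 13.7) = 0.538 / 2.452 = 0.2194 g VSS/g BOD₅.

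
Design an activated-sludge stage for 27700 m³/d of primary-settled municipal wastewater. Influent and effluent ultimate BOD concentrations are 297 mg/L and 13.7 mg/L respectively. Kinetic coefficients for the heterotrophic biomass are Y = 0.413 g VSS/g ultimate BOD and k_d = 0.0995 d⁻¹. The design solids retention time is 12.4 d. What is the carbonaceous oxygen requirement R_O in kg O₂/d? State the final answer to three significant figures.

R_O ≈ 5790 kg O₂/d

Observed yield with endogenous decay: Y_obs = Y / (1 + k_d·θ_c) = 0.413 / (1 + 0.0995 × 12.4) = 0.413 / 2.234 = 0.1849 g VSS/g ultimate BOD.
Q·(S₀ − S) = 27700 × (297 − 13.7) × 10⁻³ = 7847 kg/d removed.
P_X = Y_obs·Q·(S₀ − S) = 0.1849 × 7847 = 1451 kg VSS/d.
R_O = Q·ΔS − 1.42 P_X = 7847 − 2060 = 5787 kg O₂/d.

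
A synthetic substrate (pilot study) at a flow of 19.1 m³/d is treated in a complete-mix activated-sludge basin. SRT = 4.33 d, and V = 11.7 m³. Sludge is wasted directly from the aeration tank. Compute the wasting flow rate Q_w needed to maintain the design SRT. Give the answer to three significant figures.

Q_w ≈ 2.70 m³/d

For wasting at MLVSS concentration, Q_w = V/θ_c = 11.70/4.33 = 2.702 m³/d.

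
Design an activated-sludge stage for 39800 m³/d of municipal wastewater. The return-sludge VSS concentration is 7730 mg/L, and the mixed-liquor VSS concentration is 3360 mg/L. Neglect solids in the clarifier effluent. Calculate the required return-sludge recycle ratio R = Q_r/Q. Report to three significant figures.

R = Q_r/Q = X/(X_r − X) = 3360 / (7730 − 3360) = 0.7689.

R ≈ 0.769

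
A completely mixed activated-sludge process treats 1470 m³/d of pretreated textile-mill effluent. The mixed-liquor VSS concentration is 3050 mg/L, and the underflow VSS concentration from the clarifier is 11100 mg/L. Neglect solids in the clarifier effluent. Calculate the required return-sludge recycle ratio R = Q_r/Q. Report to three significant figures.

Mass balance around the secondary clarifier (neglecting effluent solids): R = X / (X_r − X) = 3050 / (11100 − 3050) = 0.3789.

R ≈ 0.379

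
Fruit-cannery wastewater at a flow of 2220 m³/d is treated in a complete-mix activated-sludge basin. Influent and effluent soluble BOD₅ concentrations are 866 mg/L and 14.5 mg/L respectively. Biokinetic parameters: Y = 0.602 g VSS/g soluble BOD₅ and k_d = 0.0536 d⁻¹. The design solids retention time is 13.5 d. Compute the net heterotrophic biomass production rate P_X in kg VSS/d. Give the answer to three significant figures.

The observed yield is Y_obs = Y/(1 + k_d·θ_c) = 0.602 / (1 + 0.0536 × 13.5) = 0.602 / 1.724 = 0.3493 g VSS per g soluble BOD₅ removed.
Q·(S₀ − S) = 2220 × (866 − 14.5) × 10⁻³ = 1890 kg/d removed.
Net biomass production P_X = Y_obs × Q·(S₀ − S) = 0.3493 × 1890 = 660.2 kg VSS/d.

P_X ≈ 660 kg VSS/d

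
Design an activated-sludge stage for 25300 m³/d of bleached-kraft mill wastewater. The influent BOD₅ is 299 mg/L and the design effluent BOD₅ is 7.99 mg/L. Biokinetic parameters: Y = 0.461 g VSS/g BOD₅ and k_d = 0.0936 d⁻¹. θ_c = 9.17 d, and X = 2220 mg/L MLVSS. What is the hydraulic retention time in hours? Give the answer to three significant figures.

τ ≈ 7.16 h

From the SRT design equation V = Y Q (S₀−S) θ_c / [X (1 + k_d θ_c)] = 0.461 × 25300 × (299 − 7.99) × 9.17 / [2220 × (1 + 0.0936 × 9.17)] = 3.11×10^7 / 4125 = 7544 m³.
Hydraulic retention time τ = V/Q = 7544 / 25300 = 0.2982 d = 7.157 h.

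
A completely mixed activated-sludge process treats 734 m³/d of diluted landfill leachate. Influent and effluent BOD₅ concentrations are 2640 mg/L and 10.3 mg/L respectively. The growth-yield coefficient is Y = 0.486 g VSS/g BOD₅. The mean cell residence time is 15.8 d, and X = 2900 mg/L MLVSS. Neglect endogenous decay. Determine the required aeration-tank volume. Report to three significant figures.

V ≈ 5110 m³

V·X = Y·Q·ΔS·θ_c gives V = 0.486 × 734 × (2640 − 10.3) × 15.8 / 2900 = 5111 m³.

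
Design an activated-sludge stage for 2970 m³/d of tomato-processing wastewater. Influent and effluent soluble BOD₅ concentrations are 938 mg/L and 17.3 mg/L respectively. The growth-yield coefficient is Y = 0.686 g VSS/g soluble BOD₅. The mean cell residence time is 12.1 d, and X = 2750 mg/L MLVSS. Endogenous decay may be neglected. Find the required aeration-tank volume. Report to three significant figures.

V ≈ 8250 m³

V·X = Y·Q·ΔS·θ_c gives V = 0.686 × 2970 × (938 − 17.3) × 12.1 / 2750 = 8254 m³.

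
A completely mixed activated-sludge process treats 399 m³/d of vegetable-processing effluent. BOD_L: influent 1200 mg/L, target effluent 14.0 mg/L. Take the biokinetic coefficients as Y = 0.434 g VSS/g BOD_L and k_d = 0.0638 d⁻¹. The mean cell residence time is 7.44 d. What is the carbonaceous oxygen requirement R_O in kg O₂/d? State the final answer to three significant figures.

Y_obs = Y / (1 + k_d θ_c) = 0.434 / (1 + 0.0638 × 7.44) = 0.434 / 1.475 = 0.2943.
ΔS = 1200 − 14.0 = 1186 mg/L, so the substrate removal rate is 399 × 1186/1000 = 473.2 kg BOD_L/d.
Biomass synthesised: P_X = Y_obs × 473.2 = 139.3 kg VSS/d.
R_O = Q·(S₀ − S) − 1.42·P_X = 473.2 − 1.42 × 139.3 = 275.5 kg O₂/d.

R_O ≈ 275 kg O₂/d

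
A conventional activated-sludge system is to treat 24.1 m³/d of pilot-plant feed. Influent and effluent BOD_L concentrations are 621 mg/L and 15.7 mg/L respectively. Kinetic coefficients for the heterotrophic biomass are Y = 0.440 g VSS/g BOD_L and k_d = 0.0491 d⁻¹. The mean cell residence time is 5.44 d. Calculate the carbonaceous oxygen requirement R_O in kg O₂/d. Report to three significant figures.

Correct the yield for decay: Y_obs = Y/(1 + k_d θ_c) = 0.440 / (1 + 0.0491 × 5.44) = 0.440 / 1.267 = 0.3472.
Substrate removed = Q·(S₀ − S) = 24.1 m³/d × (621 − 15.7) g/m³ = 1.46×10^4 g/d = 14.59 kg/d.
Biomass synthesised: P_X = Y_obs × 14.59 = 5.066 kg VSS/d.
Carbonaceous O₂ demand = substrate oxidised − cell-mass equivalent = 14.59 − 1.42 × 5.066 = 7.395 kg O₂/d.

R_O ≈ 7.39 kg O₂/d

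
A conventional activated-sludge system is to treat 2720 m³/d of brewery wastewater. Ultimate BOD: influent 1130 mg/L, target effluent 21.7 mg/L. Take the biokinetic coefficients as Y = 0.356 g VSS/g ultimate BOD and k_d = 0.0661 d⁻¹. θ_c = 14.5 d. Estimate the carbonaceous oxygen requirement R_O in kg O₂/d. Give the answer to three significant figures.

R_O ≈ 2240 kg O₂/d

Y_obs = Y / (1 + k_d θ_c) = 0.356 / (1 + 0.0661 × 14.5) = 0.356 / 1.958 = 0.1818.
Q·(S₀ − S) = 2720 × (1130 − 21.7) × 10⁻³ = 3015 kg/d removed.
Biomass synthesised: P_X = Y_obs × 3015 = 548.0 kg VSS/d.
Carbonaceous O₂ demand = substrate oxidised − cell-mass equivalent = 3015 − 1.42 × 548.0 = 2236 kg O₂/d.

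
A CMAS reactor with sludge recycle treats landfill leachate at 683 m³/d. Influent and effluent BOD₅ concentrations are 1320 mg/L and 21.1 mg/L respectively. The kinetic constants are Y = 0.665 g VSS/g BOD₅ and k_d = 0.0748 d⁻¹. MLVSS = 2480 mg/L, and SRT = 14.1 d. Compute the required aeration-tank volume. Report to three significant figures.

Steady-state biomass mass balance: V·X·(1 + k_d·θ_c) = Y·Q·(S₀ − S)·θ_c, so V = 0.665 × 683 × (1320 − 21.1) × 14.1 / [2480 × (1 + 0.0748 × 14.1)] = 8.32×10^6 / 5096 = 1632 m³.

V ≈ 1630 m³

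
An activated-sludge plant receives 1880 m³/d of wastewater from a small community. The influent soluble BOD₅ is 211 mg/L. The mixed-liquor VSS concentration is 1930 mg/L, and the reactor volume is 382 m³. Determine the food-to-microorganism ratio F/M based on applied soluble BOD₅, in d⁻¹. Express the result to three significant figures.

F/M = Q·S₀ / (V·X) = 1880 × 211 / (382.0 × 1930) = 0.5380 g soluble BOD₅·(g VSS·d)⁻¹.

F/M ≈ 0.538 d⁻¹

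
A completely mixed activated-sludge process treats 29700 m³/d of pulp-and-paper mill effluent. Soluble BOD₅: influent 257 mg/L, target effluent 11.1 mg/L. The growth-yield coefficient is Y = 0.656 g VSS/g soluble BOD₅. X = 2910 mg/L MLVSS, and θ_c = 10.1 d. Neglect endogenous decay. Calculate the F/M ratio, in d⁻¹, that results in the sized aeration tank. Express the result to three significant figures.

F/M ≈ 0.158 d⁻¹

Biomass mass balance (decay neglected): V·X = Y·Q·(S₀ − S)·θ_c, so V = 0.656 × 29700 × (257 − 11.1) × 10.1 / 2910 = 16628 m³.
Food-to-microorganism ratio F/M = Q S₀ / (V X) = 29700 × 257 / (16628 × 2910) = 0.1577 d⁻¹.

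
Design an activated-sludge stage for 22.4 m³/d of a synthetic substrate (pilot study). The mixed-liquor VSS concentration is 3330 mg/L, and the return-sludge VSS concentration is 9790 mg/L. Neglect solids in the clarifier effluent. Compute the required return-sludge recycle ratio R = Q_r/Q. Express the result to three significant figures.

Mass balance around the secondary clarifier (neglecting effluent solids): R = X / (X_r − X) = 3330 / (9790 − 3330) = 0.5155.

R ≈ 0.515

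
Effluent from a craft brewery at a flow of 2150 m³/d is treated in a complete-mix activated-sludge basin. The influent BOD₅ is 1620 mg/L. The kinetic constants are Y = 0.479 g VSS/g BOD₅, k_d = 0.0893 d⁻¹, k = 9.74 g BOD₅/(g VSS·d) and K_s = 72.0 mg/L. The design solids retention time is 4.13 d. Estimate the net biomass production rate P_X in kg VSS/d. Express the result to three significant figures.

For a completely mixed reactor with recycle the Lawrence–McCarty relation gives S = K_s·(1 + k_d·θ_c) / [θ_c·(Y·k − k_d) − 1] = 72.0 × (1 + 0.0893 × 4.13) / [4.13 × (0.479 × 9.74 − 0.0893) − 1] = 98.55 / 17.90 = 5.506 mg/L.
Observed yield with endogenous decay: Y_obs = Y / (1 + k_d·θ_c) = 0.479 / (1 + 0.0893 × 4.13) = 0.479 / 1.369 = 0.3499 g VSS/g BOD₅.
ΔS = 1620 − 5.51 = 1614 mg/L, so the substrate removal rate is 2150 × 1614/1000 = 3471 kg BOD₅/d.
Biomass produced: P_X = Y_obs·Q·ΔS = 0.3499 × 3471 ≈ 1215 kg VSS/d.

P_X ≈ 1210 kg VSS/d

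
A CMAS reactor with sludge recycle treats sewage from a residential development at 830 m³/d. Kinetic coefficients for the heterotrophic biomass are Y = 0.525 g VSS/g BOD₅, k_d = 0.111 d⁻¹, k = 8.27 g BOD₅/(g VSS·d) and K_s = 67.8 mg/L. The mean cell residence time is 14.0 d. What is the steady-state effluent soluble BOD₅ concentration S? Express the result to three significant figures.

S ≈ 2.97 mg/L

For a completely mixed reactor with recycle the Lawrence–McCarty relation gives S = K_s·(1 + k_d·θ_c) / [θ_c·(Y·k − k_d) − 1] = 67.8 × (1 + 0.111 × 14.0) / [14.0 × (0.525 × 8.27 − 0.111) − 1] = 173.2 / 58.23 = 2.974 mg/L.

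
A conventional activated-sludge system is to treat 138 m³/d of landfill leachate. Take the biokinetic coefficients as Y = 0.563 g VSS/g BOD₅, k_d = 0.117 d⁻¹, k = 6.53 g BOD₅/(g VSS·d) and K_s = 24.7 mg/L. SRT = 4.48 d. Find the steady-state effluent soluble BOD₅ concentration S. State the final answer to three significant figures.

S ≈ 2.52 mg/L

Effluent substrate depends only on kinetics and SRT: S = K_s(1 + k_d θ_c) / [θ_c(Yk − k_d) − 1] = 24.7 × (1 + 0.117 × 4.48) / [4.48 × (0.563 × 6.53 − 0.117) − 1] = 37.65 / 14.95 = 2.519 mg/L.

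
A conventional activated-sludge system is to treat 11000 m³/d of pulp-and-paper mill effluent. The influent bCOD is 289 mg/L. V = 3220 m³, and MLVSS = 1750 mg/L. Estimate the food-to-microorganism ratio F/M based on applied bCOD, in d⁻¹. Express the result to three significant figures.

Food-to-microorganism ratio F/M = Q S₀ / (V X) = 11000 × 289 / (3220 × 1750) = 0.5642 d⁻¹.

F/M ≈ 0.564 d⁻¹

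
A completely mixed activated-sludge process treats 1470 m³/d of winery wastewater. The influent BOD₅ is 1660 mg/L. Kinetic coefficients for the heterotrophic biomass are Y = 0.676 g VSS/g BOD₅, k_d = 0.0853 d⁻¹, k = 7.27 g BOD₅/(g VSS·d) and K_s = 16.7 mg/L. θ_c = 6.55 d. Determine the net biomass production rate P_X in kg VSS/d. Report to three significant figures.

From the Monod/SRT balance for a CMAS, S = K_s·(1+k_d θ_c)/[θ_c·(Y k − k_d) − 1] = 16.7 × (1 + 0.0853 × 6.55) / [6.55 × (0.676 × 7.27 − 0.0853) − 1] = 26.03 / 30.63 = 0.8498 mg/L.
Observed yield with endogenous decay: Y_obs = Y / (1 + k_d·θ_c) = 0.676 / (1 + 0.0853 × 6.55) = 0.676 / 1.559 = 0.4337 g VSS/g BOD₅.
ΔS = 1660 − 0.850 = 1659 mg/L, so the substrate removal rate is 1470 × 1659/1000 = 2439 kg BOD₅/d.
Net biomass production P_X = Y_obs × Q·(S₀ − S) = 0.4337 × 2439 = 1058 kg VSS/d.

P_X ≈ 1060 kg VSS/d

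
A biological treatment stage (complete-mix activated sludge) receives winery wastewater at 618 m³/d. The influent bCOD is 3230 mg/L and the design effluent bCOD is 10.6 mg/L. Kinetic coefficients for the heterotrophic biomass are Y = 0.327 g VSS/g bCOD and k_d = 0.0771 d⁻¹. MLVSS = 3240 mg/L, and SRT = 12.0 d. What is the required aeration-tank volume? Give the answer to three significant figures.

V ≈ 1250 m³

Rearranging the biomass balance for a CMAS with decay, V = Y·Q·ΔS·θ_c / [X·(1+k_d θ_c)] = 0.327 × 618 × (3230 − 10.6) × 12.0 / [3240 × (1 + 0.0771 × 12.0)] = 7.81×10^6 / 6238 = 1252 m³.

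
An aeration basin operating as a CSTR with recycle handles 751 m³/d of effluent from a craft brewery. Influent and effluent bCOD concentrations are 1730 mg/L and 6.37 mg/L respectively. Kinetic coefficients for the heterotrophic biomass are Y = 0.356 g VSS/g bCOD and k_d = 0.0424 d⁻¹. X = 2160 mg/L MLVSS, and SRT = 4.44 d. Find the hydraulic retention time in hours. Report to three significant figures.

τ ≈ 25.5 h

From the SRT design equation V = Y Q (S₀−S) θ_c / [X (1 + k_d θ_c)] = 0.356 × 751 × (1730 − 6.37) × 4.44 / [2160 × (1 + 0.0424 × 4.44)] = 2.05×10^6 / 2567 = 797.2 m³.
τ = V/Q = 797.2/751 = 1.061 d, or 25.48 h.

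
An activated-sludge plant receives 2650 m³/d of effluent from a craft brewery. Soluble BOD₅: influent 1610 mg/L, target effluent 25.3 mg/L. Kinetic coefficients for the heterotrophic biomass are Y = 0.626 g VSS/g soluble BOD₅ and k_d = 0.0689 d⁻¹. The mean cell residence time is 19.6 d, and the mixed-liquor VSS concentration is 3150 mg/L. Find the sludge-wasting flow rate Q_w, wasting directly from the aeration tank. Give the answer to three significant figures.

Q_w ≈ 355 m³/d

Rearranging the biomass balance for a CMAS with decay, V = Y·Q·ΔS·θ_c / [X·(1+k_d θ_c)] = 0.626 × 2650 × (1610 − 25.3) × 19.6 / [3150 × (1 + 0.0689 × 19.6)] = 5.15×10^7 / 7404 = 6959 m³.
For wasting at MLVSS concentration, Q_w = V/θ_c = 6959/19.6 = 355.1 m³/d.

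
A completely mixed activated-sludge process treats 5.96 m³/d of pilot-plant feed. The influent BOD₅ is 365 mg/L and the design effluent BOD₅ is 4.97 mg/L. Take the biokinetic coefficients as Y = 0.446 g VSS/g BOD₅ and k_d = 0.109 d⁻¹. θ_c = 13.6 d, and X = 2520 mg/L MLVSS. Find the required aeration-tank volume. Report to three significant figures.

V ≈ 2.08 m³

Steady-state biomass mass balance: V·X·(1 + k_d·θ_c) = Y·Q·(S₀ − S)·θ_c, so V = 0.446 × 5.96 × (365 − 4.97) × 13.6 / [2520 × (1 + 0.109 × 13.6)] = 1.3×10^4 / 6256 = 2.081 m³.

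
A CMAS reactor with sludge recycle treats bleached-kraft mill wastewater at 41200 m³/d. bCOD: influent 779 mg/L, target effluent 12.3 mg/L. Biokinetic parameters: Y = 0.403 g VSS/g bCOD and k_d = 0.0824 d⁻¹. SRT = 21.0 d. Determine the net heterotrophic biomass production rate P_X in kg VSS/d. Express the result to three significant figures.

P_X ≈ 4660 kg VSS/d

The observed yield is Y_obs = Y/(1 + k_d·θ_c) = 0.403 / (1 + 0.0824 × 21.0) = 0.403 / 2.730 = 0.1476 g VSS per g bCOD removed.
ΔS = 779 − 12.3 = 766.7 mg/L, so the substrate removal rate is 41200 × 766.7/1000 = 31588 kg bCOD/d.
Net biomass production P_X = Y_obs × Q·(S₀ − S) = 0.1476 × 31588 = 4662 kg VSS/d.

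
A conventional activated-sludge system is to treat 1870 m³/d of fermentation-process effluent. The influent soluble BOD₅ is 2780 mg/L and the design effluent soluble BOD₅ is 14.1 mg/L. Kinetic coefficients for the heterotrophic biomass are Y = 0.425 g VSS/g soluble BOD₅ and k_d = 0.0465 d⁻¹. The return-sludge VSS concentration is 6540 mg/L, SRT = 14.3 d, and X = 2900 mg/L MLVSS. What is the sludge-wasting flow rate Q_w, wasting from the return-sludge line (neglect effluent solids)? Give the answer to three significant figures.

Q_w ≈ 202 m³/d

Rearranging the biomass balance for a CMAS with decay, V = Y·Q·ΔS·θ_c / [X·(1+k_d θ_c)] = 0.425 × 1870 × (2780 − 14.1) × 14.3 / [2900 × (1 + 0.0465 × 14.3)] = 3.14×10^7 / 4828 = 6510 m³.
Q_w = (V·X)/(θ_c X_r) = 6510 × 2900 / (14.3 × 6540) = 201.9 m³/d.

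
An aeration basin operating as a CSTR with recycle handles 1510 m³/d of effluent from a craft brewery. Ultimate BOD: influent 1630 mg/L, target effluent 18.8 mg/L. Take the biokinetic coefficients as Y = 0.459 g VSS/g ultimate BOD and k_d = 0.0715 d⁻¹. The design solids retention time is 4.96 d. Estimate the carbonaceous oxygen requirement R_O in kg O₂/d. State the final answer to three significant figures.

R_O ≈ 1260 kg O₂/d

The observed yield is Y_obs = Y/(1 + k_d·θ_c) = 0.459 / (1 + 0.0715 × 4.96) = 0.459 / 1.355 = 0.3388 g VSS per g ultimate BOD removed.
ΔS = 1630 − 18.8 = 1611 mg/L, so the substrate removal rate is 1510 × 1611/1000 = 2433 kg ultimate BOD/d.
P_X = Y_obs·Q·(S₀ − S) = 0.3388 × 2433 = 824.4 kg VSS/d.
Carbonaceous O₂ demand = substrate oxidised − cell-mass equivalent = 2433 − 1.42 × 824.4 = 1262 kg O₂/d.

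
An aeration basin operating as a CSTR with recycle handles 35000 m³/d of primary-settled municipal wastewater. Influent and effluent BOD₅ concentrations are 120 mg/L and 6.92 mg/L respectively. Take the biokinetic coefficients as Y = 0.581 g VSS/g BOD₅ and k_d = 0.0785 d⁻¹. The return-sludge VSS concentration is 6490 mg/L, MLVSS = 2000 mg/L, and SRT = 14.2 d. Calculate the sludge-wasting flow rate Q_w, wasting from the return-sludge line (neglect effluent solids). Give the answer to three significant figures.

Rearranging the biomass balance for a CMAS with decay, V = Y·Q·ΔS·θ_c / [X·(1+k_d θ_c)] = 0.581 × 35000 × (120 − 6.92) × 14.2 / [2000 × (1 + 0.0785 × 14.2)] = 3.27×10^7 / 4229 = 7720 m³.
Wasting from the return line (neglecting effluent solids): Q_w = V·X / (θ_c·X_r) = 7720 × 2000 / (14.2 × 6490) = 167.5 m³/d.

Q_w ≈ 168 m³/d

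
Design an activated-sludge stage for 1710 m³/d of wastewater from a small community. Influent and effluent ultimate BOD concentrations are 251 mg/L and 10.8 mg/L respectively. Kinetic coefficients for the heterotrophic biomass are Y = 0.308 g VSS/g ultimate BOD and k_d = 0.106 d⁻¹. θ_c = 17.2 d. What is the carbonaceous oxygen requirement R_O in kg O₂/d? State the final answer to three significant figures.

Observed yield with endogenous decay: Y_obs = Y / (1 + k_d·θ_c) = 0.308 / (1 + 0.106 × 17.2) = 0.308 / 2.823 = 0.1091 g VSS/g ultimate BOD.
Q·(S₀ − S) = 1710 × (251 − 10.8) × 10⁻³ = 410.7 kg/d removed.
Biomass synthesised: P_X = Y_obs × 410.7 = 44.81 kg VSS/d.
R_O = Q·ΔS − 1.42 P_X = 410.7 − 63.63 = 347.1 kg O₂/d.

R_O ≈ 347 kg O₂/d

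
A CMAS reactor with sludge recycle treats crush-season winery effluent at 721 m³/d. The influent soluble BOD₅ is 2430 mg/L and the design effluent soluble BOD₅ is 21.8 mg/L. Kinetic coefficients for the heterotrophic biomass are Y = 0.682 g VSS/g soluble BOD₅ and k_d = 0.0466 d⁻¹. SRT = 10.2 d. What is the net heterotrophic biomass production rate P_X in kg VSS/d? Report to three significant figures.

P_X ≈ 803 kg VSS/d

Y_obs = Y / (1 + k_d θ_c) = 0.682 / (1 + 0.0466 × 10.2) = 0.682 / 1.475 = 0.4623.
Q·(S₀ − S) = 721 × (2430 − 21.8) × 10⁻³ = 1736 kg/d removed.
Net biomass production P_X = Y_obs × Q·(S₀ − S) = 0.4623 × 1736 = 802.6 kg VSS/d.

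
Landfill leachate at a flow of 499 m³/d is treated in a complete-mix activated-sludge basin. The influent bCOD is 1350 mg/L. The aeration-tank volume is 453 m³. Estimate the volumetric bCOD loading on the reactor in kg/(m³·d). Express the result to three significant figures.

Volumetric loading L_v = Q·S₀ / V = 499 × 1350 g/m³ / 453.0 m³ = 1487 g/(m³·d) = 1.487 kg bCOD/(m³·d).

L_v ≈ 1.49 kg bCOD/(m³·d)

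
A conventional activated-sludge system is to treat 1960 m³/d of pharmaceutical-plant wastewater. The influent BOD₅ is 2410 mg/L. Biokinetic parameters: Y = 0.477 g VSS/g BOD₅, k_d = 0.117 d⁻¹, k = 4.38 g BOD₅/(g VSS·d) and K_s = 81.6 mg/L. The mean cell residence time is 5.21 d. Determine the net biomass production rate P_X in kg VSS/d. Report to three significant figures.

From the Monod/SRT balance for a CMAS, S = K_s·(1+k_d θ_c)/[θ_c·(Y k − k_d) − 1] = 81.6 × (1 + 0.117 × 5.21) / [5.21 × (0.477 × 4.38 − 0.117) − 1] = 131.3 / 9.275 = 14.16 mg/L.
Observed yield with endogenous decay: Y_obs = Y / (1 + k_d·θ_c) = 0.477 / (1 + 0.117 × 5.21) = 0.477 / 1.610 = 0.2964 g VSS/g BOD₅.
Q·(S₀ − S) = 1960 × (2410 − 14.2) × 10⁻³ = 4696 kg/d removed.
P_X = Y_obs · Q(S₀ − S) = 0.2964 × 4696 = 1392 kg VSS/d.

P_X ≈ 1390 kg VSS/d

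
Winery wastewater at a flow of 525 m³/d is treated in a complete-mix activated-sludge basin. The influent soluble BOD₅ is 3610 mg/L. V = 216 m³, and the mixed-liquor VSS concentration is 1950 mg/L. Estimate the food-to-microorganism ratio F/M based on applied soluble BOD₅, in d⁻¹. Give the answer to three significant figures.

F/M ≈ 4.50 d⁻¹

Food-to-microorganism ratio F/M = Q S₀ / (V X) = 525 × 3610 / (216.0 × 1950) = 4.500 d⁻¹.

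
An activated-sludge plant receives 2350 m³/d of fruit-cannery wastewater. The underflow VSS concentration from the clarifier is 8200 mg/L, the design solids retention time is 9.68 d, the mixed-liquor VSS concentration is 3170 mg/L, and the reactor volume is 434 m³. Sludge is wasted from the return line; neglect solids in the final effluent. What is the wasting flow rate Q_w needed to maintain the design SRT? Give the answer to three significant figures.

Q_w ≈ 17.3 m³/d

Wasting from the return line (neglecting effluent solids): Q_w = V·X / (θ_c·X_r) = 434.0 × 3170 / (9.68 × 8200) = 17.33 m³/d.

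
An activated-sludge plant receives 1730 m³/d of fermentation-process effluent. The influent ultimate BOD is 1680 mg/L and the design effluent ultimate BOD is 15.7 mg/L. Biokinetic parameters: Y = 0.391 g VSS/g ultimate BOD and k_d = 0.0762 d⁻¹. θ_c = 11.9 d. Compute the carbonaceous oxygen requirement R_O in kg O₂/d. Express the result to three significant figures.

Y_obs = Y / (1 + k_d θ_c) = 0.391 / (1 + 0.0762 × 11.9) = 0.391 / 1.907 = 0.2051.
Substrate removed = Q·(S₀ − S) = 1730 m³/d × (1680 − 15.7) g/m³ = 2.88×10^6 g/d = 2879 kg/d.
Biomass synthesised: P_X = Y_obs × 2879 = 590.4 kg VSS/d.
Carbonaceous O₂ demand = substrate oxidised − cell-mass equivalent = 2879 − 1.42 × 590.4 = 2041 kg O₂/d.

R_O ≈ 2040 kg O₂/d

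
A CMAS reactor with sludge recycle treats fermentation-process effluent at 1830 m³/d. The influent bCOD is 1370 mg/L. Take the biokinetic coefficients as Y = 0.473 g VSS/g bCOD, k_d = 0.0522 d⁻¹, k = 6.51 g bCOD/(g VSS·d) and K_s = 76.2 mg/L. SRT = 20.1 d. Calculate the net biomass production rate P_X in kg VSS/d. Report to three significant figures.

From the Monod/SRT balance for a CMAS, S = K_s·(1+k_d θ_c)/[θ_c·(Y k − k_d) − 1] = 76.2 × (1 + 0.0522 × 20.1) / [20.1 × (0.473 × 6.51 − 0.0522) − 1] = 156.2 / 59.84 = 2.609 mg/L.
Correct the yield for decay: Y_obs = Y/(1 + k_d θ_c) = 0.473 / (1 + 0.0522 × 20.1) = 0.473 / 2.049 = 0.2308.
Mass of bCOD removed per day: Q(S₀ − S) = 1830 × 1367 g/m³ = 2502 kg/d.
Biomass produced: P_X = Y_obs·Q·ΔS = 0.2308 × 2502 ≈ 577.6 kg VSS/d.

P_X ≈ 578 kg VSS/d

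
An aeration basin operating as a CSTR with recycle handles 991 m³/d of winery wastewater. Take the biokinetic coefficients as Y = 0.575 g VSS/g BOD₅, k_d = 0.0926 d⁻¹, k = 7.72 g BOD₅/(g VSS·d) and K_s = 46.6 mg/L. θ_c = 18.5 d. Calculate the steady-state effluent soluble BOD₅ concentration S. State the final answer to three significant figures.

S ≈ 1.59 mg/L

For a completely mixed reactor with recycle the Lawrence–McCarty relation gives S = K_s·(1 + k_d·θ_c) / [θ_c·(Y·k − k_d) − 1] = 46.6 × (1 + 0.0926 × 18.5) / [18.5 × (0.575 × 7.72 − 0.0926) − 1] = 126.4 / 79.41 = 1.592 mg/L.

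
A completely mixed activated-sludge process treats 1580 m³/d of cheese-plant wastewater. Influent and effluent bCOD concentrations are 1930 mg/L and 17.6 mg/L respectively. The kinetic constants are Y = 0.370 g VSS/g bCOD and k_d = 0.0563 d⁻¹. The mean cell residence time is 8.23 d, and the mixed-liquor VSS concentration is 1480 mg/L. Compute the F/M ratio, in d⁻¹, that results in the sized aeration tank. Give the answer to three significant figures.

Rearranging the biomass balance for a CMAS with decay, V = Y·Q·ΔS·θ_c / [X·(1+k_d θ_c)] = 0.370 × 1580 × (1930 − 17.6) × 8.23 / [1480 × (1 + 0.0563 × 8.23)] = 9.2×10^6 / 2166 = 4248 m³.
F/M = Q·S₀ / (V·X) = 1580 × 1930 / (4248 × 1480) = 0.4850 g bCOD·(g VSS·d)⁻¹.

F/M ≈ 0.485 d⁻¹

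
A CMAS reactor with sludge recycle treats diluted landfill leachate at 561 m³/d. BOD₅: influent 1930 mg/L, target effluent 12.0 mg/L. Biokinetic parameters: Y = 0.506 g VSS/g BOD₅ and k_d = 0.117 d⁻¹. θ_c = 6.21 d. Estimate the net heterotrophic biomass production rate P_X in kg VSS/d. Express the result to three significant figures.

The observed yield is Y_obs = Y/(1 + k_d·θ_c) = 0.506 / (1 + 0.117 × 6.21) = 0.506 / 1.727 = 0.2931 g VSS per g BOD₅ removed.
Q·(S₀ − S) = 561 × (1930 − 12.0) × 10⁻³ = 1076 kg/d removed.
Net biomass production P_X = Y_obs × Q·(S₀ − S) = 0.2931 × 1076 = 315.3 kg VSS/d.

P_X ≈ 315 kg VSS/d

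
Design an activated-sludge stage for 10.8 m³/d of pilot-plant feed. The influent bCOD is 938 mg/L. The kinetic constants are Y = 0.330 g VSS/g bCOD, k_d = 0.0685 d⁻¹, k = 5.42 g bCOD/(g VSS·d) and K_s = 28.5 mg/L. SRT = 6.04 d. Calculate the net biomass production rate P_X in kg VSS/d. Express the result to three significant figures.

Effluent substrate depends only on kinetics and SRT: S = K_s(1 + k_d θ_c) / [θ_c(Yk − k_d) − 1] = 28.5 × (1 + 0.0685 × 6.04) / [6.04 × (0.330 × 5.42 − 0.0685) − 1] = 40.29 / 9.389 = 4.291 mg/L.
Observed yield with endogenous decay: Y_obs = Y / (1 + k_d·θ_c) = 0.330 / (1 + 0.0685 × 6.04) = 0.330 / 1.414 = 0.2334 g VSS/g bCOD.
Substrate removed = Q·(S₀ − S) = 10.8 m³/d × (938 − 4.29) g/m³ = 1.01×10^4 g/d = 10.08 kg/d.
So the net sludge growth is P_X = 0.2334 × 10.08 = 2.354 kg VSS/d.

P_X ≈ 2.35 kg VSS/d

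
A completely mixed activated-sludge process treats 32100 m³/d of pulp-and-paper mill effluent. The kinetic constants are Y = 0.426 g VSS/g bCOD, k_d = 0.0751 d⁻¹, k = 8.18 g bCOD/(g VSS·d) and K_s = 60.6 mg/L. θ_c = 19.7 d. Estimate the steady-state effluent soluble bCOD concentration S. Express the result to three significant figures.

S ≈ 2.27 mg/L

For a completely mixed reactor with recycle the Lawrence–McCarty relation gives S = K_s·(1 + k_d·θ_c) / [θ_c·(Y·k − k_d) − 1] = 60.6 × (1 + 0.0751 × 19.7) / [19.7 × (0.426 × 8.18 − 0.0751) − 1] = 150.3 / 66.17 = 2.271 mg/L.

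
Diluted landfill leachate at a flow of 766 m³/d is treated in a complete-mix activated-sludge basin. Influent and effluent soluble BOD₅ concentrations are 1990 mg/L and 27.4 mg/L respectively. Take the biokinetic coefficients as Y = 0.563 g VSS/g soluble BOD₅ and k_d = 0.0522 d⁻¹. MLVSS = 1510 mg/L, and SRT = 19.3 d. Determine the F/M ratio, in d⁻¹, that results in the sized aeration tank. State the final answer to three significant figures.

F/M ≈ 0.187 d⁻¹

Steady-state biomass mass balance: V·X·(1 + k_d·θ_c) = Y·Q·(S₀ − S)·θ_c, so V = 0.563 × 766 × (1990 − 27.4) × 19.3 / [1510 × (1 + 0.0522 × 19.3)] = 1.63×10^7 / 3031 = 5389 m³.
Food-to-microorganism ratio F/M = Q S₀ / (V X) = 766 × 1990 / (5389 × 1510) = 0.1873 d⁻¹.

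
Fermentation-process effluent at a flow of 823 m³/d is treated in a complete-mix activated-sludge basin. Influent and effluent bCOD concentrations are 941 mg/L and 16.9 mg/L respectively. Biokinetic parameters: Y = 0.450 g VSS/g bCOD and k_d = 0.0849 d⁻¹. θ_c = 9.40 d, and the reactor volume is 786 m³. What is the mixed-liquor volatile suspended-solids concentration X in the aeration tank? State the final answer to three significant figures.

X = Y·Q·ΔS·θ_c / [V·(1 + k_d θ_c)] = 0.450 × 823 × (941 − 16.9) × 9.40 / [786 × (1 + 0.0849 × 9.40)] = 2276 mg/L.

X ≈ 2280 mg/L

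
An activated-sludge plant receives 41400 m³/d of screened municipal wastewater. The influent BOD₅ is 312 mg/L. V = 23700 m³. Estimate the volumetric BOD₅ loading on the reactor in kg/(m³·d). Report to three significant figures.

L_v ≈ 0.545 kg BOD₅/(m³·d)

L_v = Q S₀ / V = 41400 × 312 × 10⁻³ / 23700 = 0.5450 kg/(m³·d).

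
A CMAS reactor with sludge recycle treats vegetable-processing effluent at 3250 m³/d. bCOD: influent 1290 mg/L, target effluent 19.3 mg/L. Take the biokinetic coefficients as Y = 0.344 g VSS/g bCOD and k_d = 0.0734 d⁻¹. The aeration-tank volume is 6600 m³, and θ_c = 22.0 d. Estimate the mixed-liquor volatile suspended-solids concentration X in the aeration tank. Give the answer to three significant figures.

From V·X·(1 + k_d·θ_c) = Y·Q·(S₀ − S)·θ_c: X = 0.344 × 3250 × (1290 − 19.3) × 22.0 / [6600 × (1 + 0.0734 × 22.0)] = 1811 mg/L.

X ≈ 1810 mg/L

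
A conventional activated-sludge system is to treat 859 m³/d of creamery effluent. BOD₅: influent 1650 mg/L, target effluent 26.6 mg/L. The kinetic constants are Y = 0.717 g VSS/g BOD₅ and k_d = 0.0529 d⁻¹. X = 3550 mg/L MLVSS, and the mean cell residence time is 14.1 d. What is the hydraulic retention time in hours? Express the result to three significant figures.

τ ≈ 63.6 h

Steady-state biomass mass balance: V·X·(1 + k_d·θ_c) = Y·Q·(S₀ − S)·θ_c, so V = 0.717 × 859 × (1650 − 26.6) × 14.1 / [3550 × (1 + 0.0529 × 14.1)] = 1.41×10^7 / 6198 = 2275 m³.
Hydraulic retention time τ = V/Q = 2275 / 859 = 2.648 d = 63.55 h.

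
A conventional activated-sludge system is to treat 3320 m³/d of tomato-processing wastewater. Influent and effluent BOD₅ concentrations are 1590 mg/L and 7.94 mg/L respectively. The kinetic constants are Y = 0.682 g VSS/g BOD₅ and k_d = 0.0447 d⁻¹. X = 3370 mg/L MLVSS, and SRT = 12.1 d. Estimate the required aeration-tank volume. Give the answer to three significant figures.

Steady-state biomass mass balance: V·X·(1 + k_d·θ_c) = Y·Q·(S₀ − S)·θ_c, so V = 0.682 × 3320 × (1590 − 7.94) × 12.1 / [3370 × (1 + 0.0447 × 12.1)] = 4.33×10^7 / 5193 = 8347 m³.

V ≈ 8350 m³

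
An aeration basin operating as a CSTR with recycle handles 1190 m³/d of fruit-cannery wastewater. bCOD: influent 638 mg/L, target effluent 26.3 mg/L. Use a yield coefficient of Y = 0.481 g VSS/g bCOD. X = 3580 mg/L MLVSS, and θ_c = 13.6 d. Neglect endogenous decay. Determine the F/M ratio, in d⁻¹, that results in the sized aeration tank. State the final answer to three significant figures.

F/M ≈ 0.159 d⁻¹

V·X = Y·Q·ΔS·θ_c gives V = 0.481 × 1190 × (638 − 26.3) × 13.6 / 3580 = 1330 m³.
Food-to-microorganism ratio F/M = Q S₀ / (V X) = 1190 × 638 / (1330 × 3580) = 0.1594 d⁻¹.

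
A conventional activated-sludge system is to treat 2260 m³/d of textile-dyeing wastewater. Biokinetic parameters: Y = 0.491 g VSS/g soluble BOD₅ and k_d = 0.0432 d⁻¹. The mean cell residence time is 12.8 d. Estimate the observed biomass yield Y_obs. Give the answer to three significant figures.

Observed yield with endogenous decay: Y_obs = Y / (1 + k_d·θ_c) = 0.491 / (1 + 0.0432 × 12.8) = 0.491 / 1.553 = 0.3162 g VSS/g soluble BOD₅.

Y_obs ≈ 0.316 g VSS/g soluble BOD₅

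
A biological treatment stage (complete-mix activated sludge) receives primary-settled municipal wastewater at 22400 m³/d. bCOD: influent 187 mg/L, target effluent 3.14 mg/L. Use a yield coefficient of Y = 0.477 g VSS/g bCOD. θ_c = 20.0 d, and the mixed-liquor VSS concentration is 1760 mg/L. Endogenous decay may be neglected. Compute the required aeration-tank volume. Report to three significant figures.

V ≈ 22300 m³

With k_d = 0 the design equation reduces to V = Y Q (S₀−S) θ_c / X = 0.477 × 22400 × (187 − 3.14) × 20.0 / 1760 = 22324 m³.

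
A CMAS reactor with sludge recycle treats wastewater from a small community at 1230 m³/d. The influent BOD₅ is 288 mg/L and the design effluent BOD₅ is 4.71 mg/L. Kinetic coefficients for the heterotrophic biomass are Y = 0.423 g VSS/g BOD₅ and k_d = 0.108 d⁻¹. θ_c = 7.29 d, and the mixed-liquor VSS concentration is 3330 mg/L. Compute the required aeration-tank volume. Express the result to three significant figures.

From the SRT design equation V = Y Q (S₀−S) θ_c / [X (1 + k_d θ_c)] = 0.423 × 1230 × (288 − 4.71) × 7.29 / [3330 × (1 + 0.108 × 7.29)] = 1.07×10^6 / 5952 = 180.5 m³.

V ≈ 181 m³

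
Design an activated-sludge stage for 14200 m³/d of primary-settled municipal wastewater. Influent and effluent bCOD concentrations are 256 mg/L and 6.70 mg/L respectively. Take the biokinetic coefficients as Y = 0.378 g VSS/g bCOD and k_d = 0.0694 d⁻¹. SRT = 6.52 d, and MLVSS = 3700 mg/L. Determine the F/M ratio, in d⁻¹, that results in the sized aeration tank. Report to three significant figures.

Rearranging the biomass balance for a CMAS with decay, V = Y·Q·ΔS·θ_c / [X·(1+k_d θ_c)] = 0.378 × 14200 × (256 − 6.70) × 6.52 / [3700 × (1 + 0.0694 × 6.52)] = 8.72×10^6 / 5374 = 1623 m³.
F/M = applied load / biomass = Q·S₀/(V·X) = 14200 × 256 / (1623 × 3700) = 0.6052 d⁻¹.

F/M ≈ 0.605 d⁻¹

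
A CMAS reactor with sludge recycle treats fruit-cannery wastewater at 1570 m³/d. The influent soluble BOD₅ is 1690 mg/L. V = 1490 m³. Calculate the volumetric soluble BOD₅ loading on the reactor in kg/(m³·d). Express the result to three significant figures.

L_v = Q S₀ / V = 1570 × 1690 × 10⁻³ / 1490 = 1.781 kg/(m³·d).

L_v ≈ 1.78 kg soluble BOD₅/(m³·d)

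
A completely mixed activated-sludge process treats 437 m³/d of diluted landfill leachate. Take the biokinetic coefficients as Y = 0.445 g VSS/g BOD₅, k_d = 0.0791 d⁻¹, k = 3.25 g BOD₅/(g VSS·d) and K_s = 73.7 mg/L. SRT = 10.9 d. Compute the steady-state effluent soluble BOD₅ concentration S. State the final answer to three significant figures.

For a completely mixed reactor with recycle the Lawrence–McCarty relation gives S = K_s·(1 + k_d·θ_c) / [θ_c·(Y·k − k_d) − 1] = 73.7 × (1 + 0.0791 × 10.9) / [10.9 × (0.445 × 3.25 − 0.0791) − 1] = 137.2 / 13.90 = 9.872 mg/L.

S ≈ 9.87 mg/L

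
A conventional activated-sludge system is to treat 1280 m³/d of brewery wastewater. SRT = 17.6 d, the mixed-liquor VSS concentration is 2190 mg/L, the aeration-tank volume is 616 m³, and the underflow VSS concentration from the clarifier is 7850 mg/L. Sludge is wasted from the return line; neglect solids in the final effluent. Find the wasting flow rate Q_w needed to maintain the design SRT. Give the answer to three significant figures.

Q_w ≈ 9.76 m³/d

Wasting from the return line (neglecting effluent solids): Q_w = V·X / (θ_c·X_r) = 616.0 × 2190 / (17.6 × 7850) = 9.764 m³/d.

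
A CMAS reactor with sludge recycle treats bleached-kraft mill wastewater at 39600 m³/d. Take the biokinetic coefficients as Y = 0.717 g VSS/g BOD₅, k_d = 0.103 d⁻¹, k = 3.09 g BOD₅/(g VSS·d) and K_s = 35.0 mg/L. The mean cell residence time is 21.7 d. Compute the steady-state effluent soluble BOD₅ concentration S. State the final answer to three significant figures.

S ≈ 2.53 mg/L

For a completely mixed reactor with recycle the Lawrence–McCarty relation gives S = K_s·(1 + k_d·θ_c) / [θ_c·(Y·k − k_d) − 1] = 35.0 × (1 + 0.103 × 21.7) / [21.7 × (0.717 × 3.09 − 0.103) − 1] = 113.2 / 44.84 = 2.525 mg/L.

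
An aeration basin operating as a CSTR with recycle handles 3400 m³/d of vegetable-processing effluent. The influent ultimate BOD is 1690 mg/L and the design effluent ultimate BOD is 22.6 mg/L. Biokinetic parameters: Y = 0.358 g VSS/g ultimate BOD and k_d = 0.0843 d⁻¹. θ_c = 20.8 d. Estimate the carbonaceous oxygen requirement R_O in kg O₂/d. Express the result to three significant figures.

R_O ≈ 4620 kg O₂/d

Observed yield with endogenous decay: Y_obs = Y / (1 + k_d·θ_c) = 0.358 / (1 + 0.0843 × 20.8) = 0.358 / 2.753 = 0.1300 g VSS/g ultimate BOD.
ΔS = 1690 − 22.6 = 1667 mg/L, so the substrate removal rate is 3400 × 1667/1000 = 5669 kg ultimate BOD/d.
Net sludge production P_X = 0.1300 × 5669 = 737.1 kg VSS/d.
R_O = Q·(S₀ − S) − 1.42·P_X = 5669 − 1.42 × 737.1 = 4622 kg O₂/d.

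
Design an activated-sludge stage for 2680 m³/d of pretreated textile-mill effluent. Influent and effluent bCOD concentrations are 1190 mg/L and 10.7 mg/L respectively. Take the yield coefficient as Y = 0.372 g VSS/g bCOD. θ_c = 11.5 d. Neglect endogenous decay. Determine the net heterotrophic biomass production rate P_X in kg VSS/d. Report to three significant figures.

P_X ≈ 1180 kg VSS/d

With endogenous decay neglected, the observed yield equals the true yield: Y_obs = Y = 0.372 g VSS/g bCOD.
Mass of bCOD removed per day: Q(S₀ − S) = 2680 × 1179 g/m³ = 3161 kg/d.
Biomass produced: P_X = Y_obs·Q·ΔS = 0.3720 × 3161 ≈ 1176 kg VSS/d.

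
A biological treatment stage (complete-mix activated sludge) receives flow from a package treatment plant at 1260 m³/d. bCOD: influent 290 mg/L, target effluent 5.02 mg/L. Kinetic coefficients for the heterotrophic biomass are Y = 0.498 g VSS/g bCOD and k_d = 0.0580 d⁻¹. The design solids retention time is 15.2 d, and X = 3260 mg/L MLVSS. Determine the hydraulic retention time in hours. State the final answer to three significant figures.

Rearranging the biomass balance for a CMAS with decay, V = Y·Q·ΔS·θ_c / [X·(1+k_d θ_c)] = 0.498 × 1260 × (290 − 5.02) × 15.2 / [3260 × (1 + 0.0580 × 15.2)] = 2.72×10^6 / 6134 = 443.1 m³.
HRT = V/Q = 443.1 m³ / 1260 m³·d⁻¹ = 0.3517 d × 24 = 8.440 h.

τ ≈ 8.44 h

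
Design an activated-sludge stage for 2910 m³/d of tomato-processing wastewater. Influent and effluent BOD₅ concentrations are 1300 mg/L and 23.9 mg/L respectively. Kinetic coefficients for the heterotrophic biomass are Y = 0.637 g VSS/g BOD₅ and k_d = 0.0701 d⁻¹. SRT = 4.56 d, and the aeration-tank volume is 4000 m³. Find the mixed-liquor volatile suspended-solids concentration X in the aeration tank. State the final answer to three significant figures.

Solving the biomass balance for X: X = Y Q (S₀−S) θ_c / [V (1+k_d θ_c)] = 0.637 × 2910 × (1300 − 23.9) × 4.56 / [4000 × (1 + 0.0701 × 4.56)] = 2043 mg/L.

X ≈ 2040 mg/L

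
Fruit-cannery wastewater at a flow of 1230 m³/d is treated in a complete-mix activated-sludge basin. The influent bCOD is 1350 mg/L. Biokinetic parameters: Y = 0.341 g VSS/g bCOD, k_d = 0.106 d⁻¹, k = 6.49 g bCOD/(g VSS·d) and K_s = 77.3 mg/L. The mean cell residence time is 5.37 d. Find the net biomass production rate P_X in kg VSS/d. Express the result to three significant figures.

Effluent substrate depends only on kinetics and SRT: S = K_s(1 + k_d θ_c) / [θ_c(Yk − k_d) − 1] = 77.3 × (1 + 0.106 × 5.37) / [5.37 × (0.341 × 6.49 − 0.106) − 1] = 121.3 / 10.32 = 11.76 mg/L.
Observed yield with endogenous decay: Y_obs = Y / (1 + k_d·θ_c) = 0.341 / (1 + 0.106 × 5.37) = 0.341 / 1.569 = 0.2173 g VSS/g bCOD.
Q·(S₀ − S) = 1230 × (1350 − 11.8) × 10⁻³ = 1646 kg/d removed.
P_X = Y_obs · Q(S₀ − S) = 0.2173 × 1646 = 357.7 kg VSS/d.

P_X ≈ 358 kg VSS/d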